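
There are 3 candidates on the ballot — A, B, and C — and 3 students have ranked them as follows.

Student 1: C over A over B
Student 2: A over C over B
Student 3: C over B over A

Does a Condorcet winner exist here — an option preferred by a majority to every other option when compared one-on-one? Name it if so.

Head-to-head results (3 voters total):
A vs B: A wins 2–1.
A vs C: C wins 2–1.
B vs C: C wins 3–0.
C beats each rival — A (2–1), B (3–0) — so C is the Condorcet winner.

C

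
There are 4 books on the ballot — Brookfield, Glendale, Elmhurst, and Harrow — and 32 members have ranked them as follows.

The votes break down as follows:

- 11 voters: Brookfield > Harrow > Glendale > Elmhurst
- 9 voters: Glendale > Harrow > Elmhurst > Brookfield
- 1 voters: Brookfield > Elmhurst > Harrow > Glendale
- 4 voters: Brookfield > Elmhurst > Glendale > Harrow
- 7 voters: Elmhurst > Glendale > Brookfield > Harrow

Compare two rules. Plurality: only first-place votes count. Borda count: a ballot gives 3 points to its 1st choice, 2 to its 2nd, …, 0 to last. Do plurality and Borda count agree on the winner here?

No

Plurality first-place counts: Brookfield 16, Glendale 9, Elmhurst 7, Harrow 0 → Brookfield.
Borda totals: Brookfield 55, Glendale 56, Elmhurst 40, Harrow 41 → Glendale.
The two rules disagree: plurality picks Brookfield, Borda picks Glendale.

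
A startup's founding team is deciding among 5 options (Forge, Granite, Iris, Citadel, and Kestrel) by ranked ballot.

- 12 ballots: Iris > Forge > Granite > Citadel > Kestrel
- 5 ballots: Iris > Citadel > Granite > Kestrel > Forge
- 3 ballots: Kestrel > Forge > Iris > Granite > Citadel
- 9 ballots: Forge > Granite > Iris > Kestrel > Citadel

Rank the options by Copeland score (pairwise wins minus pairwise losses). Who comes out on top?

Iris

Pairwise results:
  Forge vs Granite: Forge wins 24–5.
  Forge vs Iris: Iris wins 17–12.
  Forge vs Citadel: Forge wins 24–5.
  Forge vs Kestrel: Forge wins 21–8.
  Granite vs Iris: Iris wins 20–9.
  Granite vs Citadel: Granite wins 24–5.
  Granite vs Kestrel: Granite wins 26–3.
  Iris vs Citadel: Iris wins 29–0.
  Iris vs Kestrel: Iris wins 26–3.
  Citadel vs Kestrel: Citadel wins 17–12.
Copeland scores (wins − losses):
  Forge: 3 − 1 = 2
  Granite: 2 − 2 = 0
  Iris: 4 − 0 = 4
  Citadel: 1 − 3 = -2
  Kestrel: 0 − 4 = -4
Iris has the best Copeland score.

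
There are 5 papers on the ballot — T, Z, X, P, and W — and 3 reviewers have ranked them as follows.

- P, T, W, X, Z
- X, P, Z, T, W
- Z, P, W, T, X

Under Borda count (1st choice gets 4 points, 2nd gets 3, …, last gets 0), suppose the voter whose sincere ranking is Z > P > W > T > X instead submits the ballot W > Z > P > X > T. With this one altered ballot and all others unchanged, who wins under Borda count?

P

Borda totals with the altered ballot: T 4, Z 5, X 6, P 9, W 6.
The winner is unchanged: still P.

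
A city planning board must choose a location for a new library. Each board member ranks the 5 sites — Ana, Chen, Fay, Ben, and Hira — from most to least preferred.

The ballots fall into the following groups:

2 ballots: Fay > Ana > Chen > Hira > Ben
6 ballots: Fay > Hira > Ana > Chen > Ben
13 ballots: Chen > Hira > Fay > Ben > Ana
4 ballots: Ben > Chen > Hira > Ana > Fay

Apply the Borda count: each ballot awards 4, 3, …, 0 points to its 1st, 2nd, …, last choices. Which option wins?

Chen

Borda scores:
  Ana: 2·3 + 6·2 + 13·0 + 4·1 = 22
  Chen: 2·2 + 6·1 + 13·4 + 4·3 = 74
  Fay: 2·4 + 6·4 + 13·2 + 4·0 = 58
  Ben: 2·0 + 6·0 + 13·1 + 4·4 = 29
  Hira: 2·1 + 6·3 + 13·3 + 4·2 = 67
Chen has the highest total.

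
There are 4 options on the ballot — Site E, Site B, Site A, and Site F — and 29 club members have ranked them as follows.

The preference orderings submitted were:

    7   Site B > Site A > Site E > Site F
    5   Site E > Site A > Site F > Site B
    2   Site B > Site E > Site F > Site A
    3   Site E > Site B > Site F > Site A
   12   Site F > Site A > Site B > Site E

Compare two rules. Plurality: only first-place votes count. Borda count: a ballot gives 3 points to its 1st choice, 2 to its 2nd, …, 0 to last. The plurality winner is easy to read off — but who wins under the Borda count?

Site A

Plurality first-place counts: Site E 8, Site B 9, Site A 0, Site F 12 → Site F.
Borda totals: Site E 35, Site B 45, Site A 48, Site F 46 → Site A.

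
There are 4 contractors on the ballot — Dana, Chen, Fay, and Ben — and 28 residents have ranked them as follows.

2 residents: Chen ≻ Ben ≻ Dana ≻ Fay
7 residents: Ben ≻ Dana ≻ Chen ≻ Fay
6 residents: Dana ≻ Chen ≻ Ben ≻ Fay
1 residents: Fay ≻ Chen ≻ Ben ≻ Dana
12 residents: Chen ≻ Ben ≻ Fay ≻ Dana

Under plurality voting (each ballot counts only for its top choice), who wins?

Chen

First-place vote totals:
  Dana: 6
  Chen: 14
  Fay: 1
  Ben: 7
Chen has the most first-place votes.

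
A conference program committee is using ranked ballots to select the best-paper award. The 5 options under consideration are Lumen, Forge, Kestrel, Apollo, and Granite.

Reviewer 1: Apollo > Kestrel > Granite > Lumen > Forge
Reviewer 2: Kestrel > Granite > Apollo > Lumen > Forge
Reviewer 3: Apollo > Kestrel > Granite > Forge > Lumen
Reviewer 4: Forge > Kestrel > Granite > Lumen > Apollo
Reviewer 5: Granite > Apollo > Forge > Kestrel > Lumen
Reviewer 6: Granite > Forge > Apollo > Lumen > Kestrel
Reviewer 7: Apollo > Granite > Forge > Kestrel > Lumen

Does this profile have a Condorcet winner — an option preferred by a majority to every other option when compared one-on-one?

No

Head-to-head results (7 voters total):
Lumen vs Forge: Forge wins 5–2.
Lumen vs Kestrel: Kestrel wins 6–1.
Lumen vs Apollo: Apollo wins 6–1.
Lumen vs Granite: Granite wins 7–0.
Forge vs Kestrel: Forge wins 4–3.
Forge vs Apollo: Apollo wins 5–2.
Forge vs Granite: Granite wins 6–1.
Kestrel vs Apollo: Apollo wins 5–2.
Kestrel vs Granite: Kestrel wins 4–3.
Apollo vs Granite: Granite wins 4–3.
No candidate beats all others: Forge beats Kestrel beats Granite beats Forge, a majority cycle.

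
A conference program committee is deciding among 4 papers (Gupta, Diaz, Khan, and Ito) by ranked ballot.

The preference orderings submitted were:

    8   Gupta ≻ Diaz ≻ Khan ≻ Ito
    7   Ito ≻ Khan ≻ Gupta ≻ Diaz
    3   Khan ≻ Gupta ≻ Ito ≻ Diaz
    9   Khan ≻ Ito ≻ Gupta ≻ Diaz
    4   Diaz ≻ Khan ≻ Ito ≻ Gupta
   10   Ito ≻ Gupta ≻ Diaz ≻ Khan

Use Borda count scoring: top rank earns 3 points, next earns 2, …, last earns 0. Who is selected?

Ito

Borda scores:
  Gupta: 8·3 + 7·1 + 3·2 + 9·1 + 4·0 + 10·2 = 66
  Diaz: 8·2 + 7·0 + 3·0 + 9·0 + 4·3 + 10·1 = 38
  Khan: 8·1 + 7·2 + 3·3 + 9·3 + 4·2 + 10·0 = 66
  Ito: 8·0 + 7·3 + 3·1 + 9·2 + 4·1 + 10·3 = 76
Ito has the highest total.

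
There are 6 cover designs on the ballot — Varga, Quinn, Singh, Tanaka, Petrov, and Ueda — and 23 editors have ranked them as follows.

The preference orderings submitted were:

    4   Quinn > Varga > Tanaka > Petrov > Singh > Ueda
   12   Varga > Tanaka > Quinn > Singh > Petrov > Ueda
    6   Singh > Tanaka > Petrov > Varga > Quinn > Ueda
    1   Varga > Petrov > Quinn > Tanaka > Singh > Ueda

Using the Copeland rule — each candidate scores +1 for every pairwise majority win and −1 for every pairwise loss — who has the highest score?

Pairwise results:
  Varga vs Quinn: Varga wins 19–4.
  Varga vs Singh: Varga wins 17–6.
  Varga vs Tanaka: Varga wins 17–6.
  Varga vs Petrov: Varga wins 17–6.
  Varga vs Ueda: Varga wins 23–0.
  Quinn vs Singh: Quinn wins 17–6.
  Quinn vs Tanaka: Tanaka wins 18–5.
  Quinn vs Petrov: Quinn wins 16–7.
  Quinn vs Ueda: Quinn wins 23–0.
  Singh vs Tanaka: Tanaka wins 17–6.
  Singh vs Petrov: Singh wins 18–5.
  Singh vs Ueda: Singh wins 23–0.
  Tanaka vs Petrov: Tanaka wins 22–1.
  Tanaka vs Ueda: Tanaka wins 23–0.
  Petrov vs Ueda: Petrov wins 23–0.
Copeland scores (wins − losses):
  Varga: 5 − 0 = 5
  Quinn: 3 − 2 = 1
  Singh: 2 − 3 = -1
  Tanaka: 4 − 1 = 3
  Petrov: 1 − 4 = -3
  Ueda: 0 − 5 = -5
Varga has the best Copeland score.

Varga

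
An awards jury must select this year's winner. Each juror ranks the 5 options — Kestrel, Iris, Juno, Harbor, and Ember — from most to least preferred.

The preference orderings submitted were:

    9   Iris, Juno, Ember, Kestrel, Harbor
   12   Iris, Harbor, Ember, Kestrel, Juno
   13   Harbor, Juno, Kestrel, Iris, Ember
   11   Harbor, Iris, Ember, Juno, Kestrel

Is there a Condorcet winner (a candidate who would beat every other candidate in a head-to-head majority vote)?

Yes

Head-to-head results (45 voters total):
Kestrel vs Iris: Iris wins 32–13.
Kestrel vs Juno: Juno wins 33–12.
Kestrel vs Harbor: Harbor wins 36–9.
Kestrel vs Ember: Ember wins 32–13.
Iris vs Juno: Iris wins 32–13.
Iris vs Harbor: Harbor wins 24–21.
Iris vs Ember: Iris wins 45–0.
Juno vs Harbor: Harbor wins 36–9.
Juno vs Ember: Ember wins 23–22.
Harbor vs Ember: Harbor wins 36–9.
Harbor beats each rival — Kestrel (36–9), Iris (24–21), Juno (36–9), Ember (36–9) — so Harbor is the Condorcet winner.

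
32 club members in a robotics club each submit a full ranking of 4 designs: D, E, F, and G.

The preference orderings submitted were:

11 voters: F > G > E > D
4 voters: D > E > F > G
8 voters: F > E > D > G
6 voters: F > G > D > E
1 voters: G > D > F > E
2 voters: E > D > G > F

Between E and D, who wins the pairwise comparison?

Ballots ranking E above D: 11+8+2 = 21.
Ballots ranking D above E: 4+6+1 = 11.
E wins the head-to-head, 21–11.

E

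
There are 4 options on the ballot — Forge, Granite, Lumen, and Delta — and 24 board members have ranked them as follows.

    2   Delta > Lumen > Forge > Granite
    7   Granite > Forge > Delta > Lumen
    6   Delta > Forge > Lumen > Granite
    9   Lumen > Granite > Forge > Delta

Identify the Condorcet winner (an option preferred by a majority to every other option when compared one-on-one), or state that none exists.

There is no Condorcet winner

Head-to-head results (24 voters total):
Forge vs Granite: Granite wins 16–8.
Forge vs Lumen: Forge wins 13–11.
Forge vs Delta: Forge wins 16–8.
Granite vs Lumen: Lumen wins 17–7.
Granite vs Delta: Granite wins 16–8.
Lumen vs Delta: Delta wins 15–9.
No candidate beats all others: Forge beats Lumen beats Granite beats Forge, a majority cycle.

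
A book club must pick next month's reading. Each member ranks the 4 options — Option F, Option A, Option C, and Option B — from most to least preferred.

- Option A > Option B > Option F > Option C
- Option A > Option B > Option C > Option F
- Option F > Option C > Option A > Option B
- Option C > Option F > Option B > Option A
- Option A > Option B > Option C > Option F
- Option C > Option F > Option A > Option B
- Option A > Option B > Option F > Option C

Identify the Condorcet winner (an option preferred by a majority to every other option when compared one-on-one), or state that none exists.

Option A

Head-to-head results (7 voters total):
Option F vs Option A: Option A wins 4–3.
Option F vs Option C: Option C wins 4–3.
Option F vs Option B: Option B wins 4–3.
Option A vs Option C: Option A wins 4–3.
Option A vs Option B: Option A wins 6–1.
Option C vs Option B: Option B wins 4–3.
Option A beats each rival — Option F (4–3), Option C (4–3), Option B (6–1) — so Option A is the Condorcet winner.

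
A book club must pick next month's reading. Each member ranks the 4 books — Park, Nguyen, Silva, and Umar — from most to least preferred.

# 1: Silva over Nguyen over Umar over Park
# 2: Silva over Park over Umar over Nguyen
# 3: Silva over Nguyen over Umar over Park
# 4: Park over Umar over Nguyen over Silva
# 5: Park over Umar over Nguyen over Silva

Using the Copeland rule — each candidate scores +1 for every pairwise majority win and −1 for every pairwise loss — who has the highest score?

Silva

Pairwise results:
  Park vs Nguyen: Park wins 3–2.
  Park vs Silva: Silva wins 3–2.
  Park vs Umar: Park wins 3–2.
  Nguyen vs Silva: Silva wins 3–2.
  Nguyen vs Umar: Umar wins 3–2.
  Silva vs Umar: Silva wins 3–2.
Copeland scores (wins − losses):
  Park: 2 − 1 = 1
  Nguyen: 0 − 3 = -3
  Silva: 3 − 0 = 3
  Umar: 1 − 2 = -1
Silva has the best Copeland score.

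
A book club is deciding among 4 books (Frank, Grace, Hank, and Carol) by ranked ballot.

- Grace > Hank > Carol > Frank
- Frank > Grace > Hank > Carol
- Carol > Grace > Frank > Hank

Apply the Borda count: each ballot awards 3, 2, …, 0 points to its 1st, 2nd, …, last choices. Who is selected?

Borda scores:
  Frank: 0 + 3 + 1 = 4
  Grace: 3 + 2 + 2 = 7
  Hank: 2 + 1 + 0 = 3
  Carol: 1 + 0 + 3 = 4
Grace has the highest total.

Grace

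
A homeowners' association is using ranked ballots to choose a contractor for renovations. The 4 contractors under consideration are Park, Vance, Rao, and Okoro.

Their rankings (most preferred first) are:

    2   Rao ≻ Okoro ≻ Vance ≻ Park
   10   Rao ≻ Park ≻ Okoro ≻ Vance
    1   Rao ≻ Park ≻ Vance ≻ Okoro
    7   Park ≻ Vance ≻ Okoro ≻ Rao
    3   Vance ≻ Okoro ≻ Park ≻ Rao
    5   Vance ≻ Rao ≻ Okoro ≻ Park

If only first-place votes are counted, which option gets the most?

First-place vote totals:
  Park: 7
  Vance: 8
  Rao: 13
  Okoro: 0
Rao has the most first-place votes.

Rao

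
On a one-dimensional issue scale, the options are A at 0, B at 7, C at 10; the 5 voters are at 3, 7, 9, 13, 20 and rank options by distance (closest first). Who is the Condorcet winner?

With single-peaked preferences on a line, the Condorcet winner is the candidate closest to the median voter.
The median voter (position 9) is closest to C at 10.
Check: C vs B — voters closer to C: 3 of 5.

C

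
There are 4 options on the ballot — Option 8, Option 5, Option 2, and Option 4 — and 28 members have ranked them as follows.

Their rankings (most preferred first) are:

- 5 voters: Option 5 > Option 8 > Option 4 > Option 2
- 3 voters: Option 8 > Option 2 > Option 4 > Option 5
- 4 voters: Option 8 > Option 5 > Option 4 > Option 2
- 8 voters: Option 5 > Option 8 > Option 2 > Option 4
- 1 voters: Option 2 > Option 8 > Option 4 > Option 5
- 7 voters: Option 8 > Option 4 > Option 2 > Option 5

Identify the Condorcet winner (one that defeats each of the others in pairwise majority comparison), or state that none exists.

Option 8

Head-to-head results (28 voters total):
Option 8 vs Option 5: Option 8 wins 15–13.
Option 8 vs Option 2: Option 8 wins 27–1.
Option 8 vs Option 4: Option 8 wins 28–0.
Option 5 vs Option 2: Option 5 wins 17–11.
Option 5 vs Option 4: Option 5 wins 17–11.
Option 2 vs Option 4: Option 4 wins 16–12.
Option 8 beats each rival — Option 5 (15–13), Option 2 (27–1), Option 4 (28–0) — so Option 8 is the Condorcet winner.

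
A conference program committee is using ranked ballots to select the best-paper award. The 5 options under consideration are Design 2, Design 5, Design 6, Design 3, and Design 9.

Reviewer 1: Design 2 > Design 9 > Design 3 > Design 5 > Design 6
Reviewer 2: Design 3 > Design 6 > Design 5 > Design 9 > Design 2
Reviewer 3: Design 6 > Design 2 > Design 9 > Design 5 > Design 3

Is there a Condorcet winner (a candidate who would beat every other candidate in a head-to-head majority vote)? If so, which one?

There is no Condorcet winner

Head-to-head results (3 voters total):
Design 2 vs Design 5: Design 2 wins 2–1.
Design 2 vs Design 6: Design 6 wins 2–1.
Design 2 vs Design 3: Design 2 wins 2–1.
Design 2 vs Design 9: Design 2 wins 2–1.
Design 5 vs Design 6: Design 6 wins 2–1.
Design 5 vs Design 3: Design 3 wins 2–1.
Design 5 vs Design 9: Design 9 wins 2–1.
Design 6 vs Design 3: Design 3 wins 2–1.
Design 6 vs Design 9: Design 6 wins 2–1.
Design 3 vs Design 9: Design 9 wins 2–1.
No candidate beats all others: Design 2 beats Design 3 beats Design 6 beats Design 2, a majority cycle.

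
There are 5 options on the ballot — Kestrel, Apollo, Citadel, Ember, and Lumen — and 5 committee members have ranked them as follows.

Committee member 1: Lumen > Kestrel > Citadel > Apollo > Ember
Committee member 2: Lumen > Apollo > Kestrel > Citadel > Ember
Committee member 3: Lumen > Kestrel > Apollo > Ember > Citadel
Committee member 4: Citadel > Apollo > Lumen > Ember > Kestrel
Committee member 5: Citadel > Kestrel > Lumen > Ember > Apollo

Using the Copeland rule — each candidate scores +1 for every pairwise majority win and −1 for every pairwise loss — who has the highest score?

Pairwise results:
  Kestrel vs Apollo: Kestrel wins 3–2.
  Kestrel vs Citadel: Kestrel wins 3–2.
  Kestrel vs Ember: Kestrel wins 4–1.
  Kestrel vs Lumen: Lumen wins 4–1.
  Apollo vs Citadel: Citadel wins 3–2.
  Apollo vs Ember: Apollo wins 4–1.
  Apollo vs Lumen: Lumen wins 4–1.
  Citadel vs Ember: Citadel wins 4–1.
  Citadel vs Lumen: Lumen wins 3–2.
  Ember vs Lumen: Lumen wins 5–0.
Copeland scores (wins − losses):
  Kestrel: 3 − 1 = 2
  Apollo: 1 − 3 = -2
  Citadel: 2 − 2 = 0
  Ember: 0 − 4 = -4
  Lumen: 4 − 0 = 4
Lumen has the best Copeland score.

Lumen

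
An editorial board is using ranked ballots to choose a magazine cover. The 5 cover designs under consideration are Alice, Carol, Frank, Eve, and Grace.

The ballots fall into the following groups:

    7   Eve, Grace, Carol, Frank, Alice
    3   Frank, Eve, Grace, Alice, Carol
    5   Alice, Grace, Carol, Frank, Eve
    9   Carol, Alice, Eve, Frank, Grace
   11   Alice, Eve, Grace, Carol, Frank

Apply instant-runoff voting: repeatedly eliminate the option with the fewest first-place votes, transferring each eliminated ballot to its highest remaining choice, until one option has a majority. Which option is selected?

Alice

Round 1: Alice 16, Carol 9, Eve 7, Frank 3, Grace 0. Grace has the fewest and is eliminated.
Round 2: Alice 16, Carol 9, Eve 7, Frank 3. Frank has the fewest and is eliminated.
Round 3: Alice 16, Eve 10, Carol 9. Carol has the fewest and is eliminated.
Round 4: Alice 25, Eve 10. Alice has a majority.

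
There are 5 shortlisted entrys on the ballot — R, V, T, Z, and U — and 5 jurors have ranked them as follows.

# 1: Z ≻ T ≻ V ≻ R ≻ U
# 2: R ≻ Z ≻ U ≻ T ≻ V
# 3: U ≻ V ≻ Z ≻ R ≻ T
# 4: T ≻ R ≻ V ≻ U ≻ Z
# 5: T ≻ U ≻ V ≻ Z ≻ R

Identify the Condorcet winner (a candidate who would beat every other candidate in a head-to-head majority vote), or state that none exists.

No Condorcet winner

Head-to-head results (5 voters total):
R vs V: V wins 3–2.
R vs T: T wins 3–2.
R vs Z: Z wins 3–2.
R vs U: R wins 3–2.
V vs T: T wins 4–1.
V vs Z: V wins 3–2.
V vs U: U wins 3–2.
T vs Z: Z wins 3–2.
T vs U: T wins 3–2.
Z vs U: U wins 3–2.
No candidate beats all others: R beats U beats V beats R, a majority cycle.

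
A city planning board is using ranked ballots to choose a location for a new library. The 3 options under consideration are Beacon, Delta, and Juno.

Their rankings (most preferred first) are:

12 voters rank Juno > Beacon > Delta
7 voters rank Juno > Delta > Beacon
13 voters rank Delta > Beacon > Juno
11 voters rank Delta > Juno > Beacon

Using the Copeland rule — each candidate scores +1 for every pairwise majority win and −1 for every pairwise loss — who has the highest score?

Delta

Pairwise results:
  Beacon vs Delta: Delta wins 31–12.
  Beacon vs Juno: Juno wins 30–13.
  Delta vs Juno: Delta wins 24–19.
Copeland scores (wins − losses):
  Beacon: 0 − 2 = -2
  Delta: 2 − 0 = 2
  Juno: 1 − 1 = 0
Delta has the best Copeland score.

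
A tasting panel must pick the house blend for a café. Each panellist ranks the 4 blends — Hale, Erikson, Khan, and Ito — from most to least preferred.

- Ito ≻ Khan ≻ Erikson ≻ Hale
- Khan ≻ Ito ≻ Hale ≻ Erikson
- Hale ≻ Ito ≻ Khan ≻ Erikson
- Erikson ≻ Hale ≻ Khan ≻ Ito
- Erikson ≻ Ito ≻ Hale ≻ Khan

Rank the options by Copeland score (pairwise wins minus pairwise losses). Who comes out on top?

Pairwise results:
  Hale vs Erikson: Erikson wins 3–2.
  Hale vs Khan: Hale wins 3–2.
  Hale vs Ito: Ito wins 3–2.
  Erikson vs Khan: Khan wins 3–2.
  Erikson vs Ito: Ito wins 3–2.
  Khan vs Ito: Ito wins 3–2.
Copeland scores (wins − losses):
  Hale: 1 − 2 = -1
  Erikson: 1 − 2 = -1
  Khan: 1 − 2 = -1
  Ito: 3 − 0 = 3
Ito has the best Copeland score.

Ito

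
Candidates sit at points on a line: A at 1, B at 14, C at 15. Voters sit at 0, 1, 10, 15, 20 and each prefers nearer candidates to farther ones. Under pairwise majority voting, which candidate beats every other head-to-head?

With single-peaked preferences on a line, the Condorcet winner is the candidate closest to the median voter.
The median voter (position 10) is closest to B at 14.
Check: B vs C — voters closer to B: 3 of 5.

B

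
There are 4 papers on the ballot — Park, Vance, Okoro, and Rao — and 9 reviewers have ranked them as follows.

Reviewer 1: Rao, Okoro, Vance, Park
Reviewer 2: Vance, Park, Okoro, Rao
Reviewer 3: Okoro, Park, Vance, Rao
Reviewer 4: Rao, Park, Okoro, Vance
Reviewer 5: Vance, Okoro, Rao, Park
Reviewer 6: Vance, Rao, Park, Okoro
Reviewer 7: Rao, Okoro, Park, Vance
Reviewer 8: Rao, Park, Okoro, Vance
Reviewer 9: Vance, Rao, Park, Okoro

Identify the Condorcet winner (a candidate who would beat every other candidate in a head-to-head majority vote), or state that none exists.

Head-to-head results (9 voters total):
Park vs Vance: Vance wins 5–4.
Park vs Okoro: Park wins 5–4.
Park vs Rao: Rao wins 7–2.
Vance vs Okoro: Okoro wins 5–4.
Vance vs Rao: Vance wins 5–4.
Okoro vs Rao: Rao wins 6–3.
No candidate beats all others: Park beats Okoro beats Vance beats Park, a majority cycle.

There is no Condorcet winner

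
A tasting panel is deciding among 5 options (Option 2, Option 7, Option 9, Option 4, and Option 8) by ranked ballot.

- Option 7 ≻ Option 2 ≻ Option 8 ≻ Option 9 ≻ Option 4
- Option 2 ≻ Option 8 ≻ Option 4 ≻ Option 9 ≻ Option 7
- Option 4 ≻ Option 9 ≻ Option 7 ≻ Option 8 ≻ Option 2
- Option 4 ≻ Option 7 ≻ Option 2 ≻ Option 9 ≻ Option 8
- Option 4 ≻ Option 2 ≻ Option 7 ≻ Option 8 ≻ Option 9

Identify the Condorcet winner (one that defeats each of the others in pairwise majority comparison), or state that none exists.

Head-to-head results (5 voters total):
Option 2 vs Option 7: Option 7 wins 3–2.
Option 2 vs Option 9: Option 2 wins 4–1.
Option 2 vs Option 4: Option 4 wins 3–2.
Option 2 vs Option 8: Option 2 wins 4–1.
Option 7 vs Option 9: Option 7 wins 3–2.
Option 7 vs Option 4: Option 4 wins 4–1.
Option 7 vs Option 8: Option 7 wins 4–1.
Option 9 vs Option 4: Option 4 wins 4–1.
Option 9 vs Option 8: Option 8 wins 3–2.
Option 4 vs Option 8: Option 4 wins 3–2.
Option 4 beats each rival — Option 2 (3–2), Option 7 (4–1), Option 9 (4–1), Option 8 (3–2) — so Option 4 is the Condorcet winner.

Option 4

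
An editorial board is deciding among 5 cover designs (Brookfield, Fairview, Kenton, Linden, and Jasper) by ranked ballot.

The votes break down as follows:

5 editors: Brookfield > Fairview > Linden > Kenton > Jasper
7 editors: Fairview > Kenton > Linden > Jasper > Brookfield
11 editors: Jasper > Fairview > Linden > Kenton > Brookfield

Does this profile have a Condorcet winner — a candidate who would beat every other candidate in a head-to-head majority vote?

Yes

Head-to-head results (23 voters total):
Brookfield vs Fairview: Fairview wins 18–5.
Brookfield vs Kenton: Kenton wins 18–5.
Brookfield vs Linden: Linden wins 18–5.
Brookfield vs Jasper: Jasper wins 18–5.
Fairview vs Kenton: Fairview wins 23–0.
Fairview vs Linden: Fairview wins 23–0.
Fairview vs Jasper: Fairview wins 12–11.
Kenton vs Linden: Linden wins 16–7.
Kenton vs Jasper: Kenton wins 12–11.
Linden vs Jasper: Linden wins 12–11.
Fairview beats each rival — Brookfield (18–5), Kenton (23–0), Linden (23–0), Jasper (12–11) — so Fairview is the Condorcet winner.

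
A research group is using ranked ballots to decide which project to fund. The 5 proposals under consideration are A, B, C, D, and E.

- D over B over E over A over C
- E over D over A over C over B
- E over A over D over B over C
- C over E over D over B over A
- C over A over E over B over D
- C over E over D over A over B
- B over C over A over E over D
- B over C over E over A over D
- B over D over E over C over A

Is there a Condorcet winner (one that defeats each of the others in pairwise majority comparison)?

No

Head-to-head results (9 voters total):
A vs B: B wins 5–4.
A vs C: C wins 6–3.
A vs D: D wins 5–4.
A vs E: E wins 7–2.
B vs C: B wins 5–4.
B vs D: D wins 5–4.
B vs E: E wins 5–4.
C vs D: C wins 5–4.
C vs E: C wins 5–4.
D vs E: E wins 7–2.
No candidate beats all others: B beats C beats D beats B, a majority cycle.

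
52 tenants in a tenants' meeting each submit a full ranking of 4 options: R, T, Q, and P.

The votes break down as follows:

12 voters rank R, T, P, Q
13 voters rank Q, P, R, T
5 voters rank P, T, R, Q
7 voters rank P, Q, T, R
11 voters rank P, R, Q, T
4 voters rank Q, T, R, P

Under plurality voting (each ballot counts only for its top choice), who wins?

First-place vote totals:
  R: 12
  T: 0
  Q: 17
  P: 23
P has the most first-place votes.

P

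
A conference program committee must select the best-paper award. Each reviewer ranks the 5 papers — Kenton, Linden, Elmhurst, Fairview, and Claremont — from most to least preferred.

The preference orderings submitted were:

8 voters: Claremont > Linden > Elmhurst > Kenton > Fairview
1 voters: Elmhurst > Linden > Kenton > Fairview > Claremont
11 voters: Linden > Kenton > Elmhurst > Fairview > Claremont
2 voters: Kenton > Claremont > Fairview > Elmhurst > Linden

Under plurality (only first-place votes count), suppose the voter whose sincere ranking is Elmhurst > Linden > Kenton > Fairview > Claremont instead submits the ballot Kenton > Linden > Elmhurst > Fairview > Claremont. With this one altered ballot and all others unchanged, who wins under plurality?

First-place totals with the altered ballot: Kenton 3, Linden 11, Elmhurst 0, Fairview 0, Claremont 8.
The winner is unchanged: still Linden.

Linden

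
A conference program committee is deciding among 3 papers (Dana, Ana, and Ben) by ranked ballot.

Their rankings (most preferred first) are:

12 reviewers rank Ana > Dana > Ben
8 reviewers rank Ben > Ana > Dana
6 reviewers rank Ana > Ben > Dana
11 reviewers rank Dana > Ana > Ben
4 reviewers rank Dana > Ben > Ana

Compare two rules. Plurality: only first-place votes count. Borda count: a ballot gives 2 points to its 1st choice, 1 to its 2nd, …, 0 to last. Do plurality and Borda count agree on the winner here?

Plurality first-place counts: Dana 15, Ana 18, Ben 8 → Ana.
Borda totals: Dana 42, Ana 55, Ben 26 → Ana.
The two rules agree on Ana.

Yes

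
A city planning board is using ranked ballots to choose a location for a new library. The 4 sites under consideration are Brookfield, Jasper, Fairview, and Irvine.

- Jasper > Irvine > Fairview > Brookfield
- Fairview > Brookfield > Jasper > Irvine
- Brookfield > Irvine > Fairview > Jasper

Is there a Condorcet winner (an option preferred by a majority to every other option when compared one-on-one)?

No

Head-to-head results (3 voters total):
Brookfield vs Jasper: Brookfield wins 2–1.
Brookfield vs Fairview: Fairview wins 2–1.
Brookfield vs Irvine: Brookfield wins 2–1.
Jasper vs Fairview: Fairview wins 2–1.
Jasper vs Irvine: Jasper wins 2–1.
Fairview vs Irvine: Irvine wins 2–1.
No candidate beats all others: Brookfield beats Irvine beats Fairview beats Brookfield, a majority cycle.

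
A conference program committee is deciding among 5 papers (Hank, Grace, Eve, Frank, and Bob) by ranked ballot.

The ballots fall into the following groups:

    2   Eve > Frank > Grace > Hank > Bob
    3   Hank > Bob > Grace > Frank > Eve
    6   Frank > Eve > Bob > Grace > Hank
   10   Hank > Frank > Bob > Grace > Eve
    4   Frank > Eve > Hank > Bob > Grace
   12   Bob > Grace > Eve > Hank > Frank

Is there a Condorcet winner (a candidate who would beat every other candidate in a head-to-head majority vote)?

No

Head-to-head results (37 voters total):
Hank vs Grace: Grace wins 20–17.
Hank vs Eve: Eve wins 24–13.
Hank vs Frank: Hank wins 25–12.
Hank vs Bob: Hank wins 19–18.
Grace vs Eve: Grace wins 25–12.
Grace vs Frank: Frank wins 22–15.
Grace vs Bob: Bob wins 35–2.
Eve vs Frank: Frank wins 23–14.
Eve vs Bob: Bob wins 25–12.
Frank vs Bob: Frank wins 22–15.
No candidate beats all others: Hank beats Frank beats Grace beats Hank, a majority cycle.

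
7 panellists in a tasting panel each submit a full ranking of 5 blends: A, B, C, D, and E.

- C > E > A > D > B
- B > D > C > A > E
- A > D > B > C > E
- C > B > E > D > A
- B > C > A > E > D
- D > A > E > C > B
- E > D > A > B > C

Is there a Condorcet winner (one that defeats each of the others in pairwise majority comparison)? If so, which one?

There is no Condorcet winner

Head-to-head results (7 voters total):
A vs B: A wins 4–3.
A vs C: C wins 4–3.
A vs D: D wins 4–3.
A vs E: A wins 4–3.
B vs C: B wins 4–3.
B vs D: D wins 4–3.
B vs E: B wins 4–3.
C vs D: D wins 4–3.
C vs E: C wins 5–2.
D vs E: E wins 4–3.
No candidate beats all others: A beats B beats C beats A, a majority cycle.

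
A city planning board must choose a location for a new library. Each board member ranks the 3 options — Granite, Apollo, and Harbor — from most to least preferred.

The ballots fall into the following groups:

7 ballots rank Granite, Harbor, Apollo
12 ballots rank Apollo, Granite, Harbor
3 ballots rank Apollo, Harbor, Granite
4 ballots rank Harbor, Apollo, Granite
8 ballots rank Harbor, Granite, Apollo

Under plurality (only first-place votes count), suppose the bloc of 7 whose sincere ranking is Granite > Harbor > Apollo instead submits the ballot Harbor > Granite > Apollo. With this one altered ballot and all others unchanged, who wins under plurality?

First-place totals with the altered ballot: Granite 0, Apollo 15, Harbor 19.
The switch changes the winner from Apollo to Harbor.

Harbor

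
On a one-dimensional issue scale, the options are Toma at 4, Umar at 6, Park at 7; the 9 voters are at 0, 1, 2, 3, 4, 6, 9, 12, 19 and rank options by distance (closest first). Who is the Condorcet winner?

Toma

With single-peaked preferences on a line, the Condorcet winner is the candidate closest to the median voter.
The median voter (position 4) is closest to Toma at 4.
Check: Toma vs Umar — voters closer to Toma: 5 of 9.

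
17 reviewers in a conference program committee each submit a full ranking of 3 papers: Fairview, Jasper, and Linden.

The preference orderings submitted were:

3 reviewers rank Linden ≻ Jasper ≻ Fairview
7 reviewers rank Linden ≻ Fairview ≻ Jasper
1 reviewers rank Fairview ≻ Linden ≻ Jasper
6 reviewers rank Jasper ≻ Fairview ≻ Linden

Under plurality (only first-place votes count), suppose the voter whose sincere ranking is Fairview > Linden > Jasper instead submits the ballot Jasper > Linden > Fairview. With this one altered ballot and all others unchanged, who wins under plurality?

Linden

First-place totals with the altered ballot: Fairview 0, Jasper 7, Linden 10.
The winner is unchanged: still Linden.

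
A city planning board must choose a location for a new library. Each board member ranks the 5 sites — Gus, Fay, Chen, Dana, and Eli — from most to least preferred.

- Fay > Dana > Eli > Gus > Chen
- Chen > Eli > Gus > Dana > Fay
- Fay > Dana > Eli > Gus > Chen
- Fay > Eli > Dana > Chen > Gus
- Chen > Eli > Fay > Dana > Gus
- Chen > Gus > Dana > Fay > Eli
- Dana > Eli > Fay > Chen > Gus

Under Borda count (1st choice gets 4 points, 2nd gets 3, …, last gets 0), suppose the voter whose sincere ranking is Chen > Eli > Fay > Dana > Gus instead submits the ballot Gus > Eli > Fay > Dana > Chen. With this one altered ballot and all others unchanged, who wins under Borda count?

Borda totals with the altered ballot: Gus 11, Fay 17, Chen 10, Dana 16, Eli 16.
The winner is unchanged: still Fay.

Fay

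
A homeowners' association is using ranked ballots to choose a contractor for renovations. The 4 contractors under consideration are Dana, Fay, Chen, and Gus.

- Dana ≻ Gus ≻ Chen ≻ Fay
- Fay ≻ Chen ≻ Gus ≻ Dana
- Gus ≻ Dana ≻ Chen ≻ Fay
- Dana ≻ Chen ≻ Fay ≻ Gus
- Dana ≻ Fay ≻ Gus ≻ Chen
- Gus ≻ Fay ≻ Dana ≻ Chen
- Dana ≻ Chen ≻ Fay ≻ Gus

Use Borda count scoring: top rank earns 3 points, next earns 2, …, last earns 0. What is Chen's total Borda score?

8

Borda scores:
  Dana: 3 + 0 + 2 + 3 + 3 + 1 + 3 = 15
  Fay: 0 + 3 + 0 + 1 + 2 + 2 + 1 = 9
  Chen: 1 + 2 + 1 + 2 + 0 + 0 + 2 = 8
  Gus: 2 + 1 + 3 + 0 + 1 + 3 + 0 = 10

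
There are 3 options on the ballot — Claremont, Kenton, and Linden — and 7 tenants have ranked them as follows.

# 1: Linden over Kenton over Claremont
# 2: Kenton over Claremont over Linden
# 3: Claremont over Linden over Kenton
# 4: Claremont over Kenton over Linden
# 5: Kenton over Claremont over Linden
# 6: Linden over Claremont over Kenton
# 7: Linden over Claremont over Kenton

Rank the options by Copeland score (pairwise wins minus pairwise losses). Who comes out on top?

Claremont

Pairwise results:
  Claremont vs Kenton: Claremont wins 4–3.
  Claremont vs Linden: Claremont wins 4–3.
  Kenton vs Linden: Linden wins 4–3.
Copeland scores (wins − losses):
  Claremont: 2 − 0 = 2
  Kenton: 0 − 2 = -2
  Linden: 1 − 1 = 0
Claremont has the best Copeland score.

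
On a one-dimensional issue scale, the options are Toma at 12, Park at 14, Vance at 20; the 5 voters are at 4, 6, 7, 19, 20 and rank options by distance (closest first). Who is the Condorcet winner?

With single-peaked preferences on a line, the Condorcet winner is the candidate closest to the median voter.
The median voter (position 7) is closest to Toma at 12.
Check: Toma vs Vance — voters closer to Toma: 3 of 5.

Toma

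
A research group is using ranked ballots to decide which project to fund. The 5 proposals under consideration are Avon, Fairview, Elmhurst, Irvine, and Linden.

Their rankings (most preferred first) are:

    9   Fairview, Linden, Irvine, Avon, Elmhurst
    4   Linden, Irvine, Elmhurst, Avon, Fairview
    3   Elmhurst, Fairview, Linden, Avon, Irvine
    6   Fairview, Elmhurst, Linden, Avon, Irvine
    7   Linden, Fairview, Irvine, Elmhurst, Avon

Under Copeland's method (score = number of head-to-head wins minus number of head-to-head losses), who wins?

Pairwise results:
  Avon vs Fairview: Fairview wins 25–4.
  Avon vs Elmhurst: Elmhurst wins 20–9.
  Avon vs Irvine: Irvine wins 20–9.
  Avon vs Linden: Linden wins 29–0.
  Fairview vs Elmhurst: Fairview wins 22–7.
  Fairview vs Irvine: Fairview wins 25–4.
  Fairview vs Linden: Fairview wins 18–11.
  Elmhurst vs Irvine: Irvine wins 20–9.
  Elmhurst vs Linden: Linden wins 20–9.
  Irvine vs Linden: Linden wins 29–0.
Copeland scores (wins − losses):
  Avon: 0 − 4 = -4
  Fairview: 4 − 0 = 4
  Elmhurst: 1 − 3 = -2
  Irvine: 2 − 2 = 0
  Linden: 3 − 1 = 2
Fairview has the best Copeland score.

Fairview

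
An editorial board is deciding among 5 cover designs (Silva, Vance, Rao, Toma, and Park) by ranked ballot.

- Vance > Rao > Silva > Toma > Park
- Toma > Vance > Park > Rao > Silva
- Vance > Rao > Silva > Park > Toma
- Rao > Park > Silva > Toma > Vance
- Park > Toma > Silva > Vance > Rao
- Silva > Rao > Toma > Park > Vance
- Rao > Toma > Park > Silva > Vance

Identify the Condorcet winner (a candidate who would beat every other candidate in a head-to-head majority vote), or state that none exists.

Head-to-head results (7 voters total):
Silva vs Vance: Silva wins 4–3.
Silva vs Rao: Rao wins 5–2.
Silva vs Toma: Silva wins 4–3.
Silva vs Park: Park wins 4–3.
Vance vs Rao: Vance wins 4–3.
Vance vs Toma: Toma wins 5–2.
Vance vs Park: Park wins 4–3.
Rao vs Toma: Rao wins 5–2.
Rao vs Park: Rao wins 5–2.
Toma vs Park: Toma wins 4–3.
No candidate beats all others: Silva beats Vance beats Rao beats Silva, a majority cycle.

There is no Condorcet winner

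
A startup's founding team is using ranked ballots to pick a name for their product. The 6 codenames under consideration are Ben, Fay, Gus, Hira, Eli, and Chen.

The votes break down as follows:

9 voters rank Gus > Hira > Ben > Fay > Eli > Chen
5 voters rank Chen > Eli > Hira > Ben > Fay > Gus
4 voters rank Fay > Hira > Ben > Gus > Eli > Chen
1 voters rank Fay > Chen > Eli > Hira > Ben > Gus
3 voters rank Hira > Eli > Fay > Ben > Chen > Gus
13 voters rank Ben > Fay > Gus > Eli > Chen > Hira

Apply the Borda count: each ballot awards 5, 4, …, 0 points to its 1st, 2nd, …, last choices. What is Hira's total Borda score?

Borda scores:
  Ben: 9·3 + 5·2 + 4·3 + 1 + 3·2 + 13·5 = 121
  Fay: 9·2 + 5·1 + 4·5 + 5 + 3·3 + 13·4 = 109
  Gus: 9·5 + 5·0 + 4·2 + 0 + 3·0 + 13·3 = 92
  Hira: 9·4 + 5·3 + 4·4 + 2 + 3·5 + 13·0 = 84
  Eli: 9·1 + 5·4 + 4·1 + 3 + 3·4 + 13·2 = 74
  Chen: 9·0 + 5·5 + 4·0 + 4 + 3·1 + 13·1 = 45

84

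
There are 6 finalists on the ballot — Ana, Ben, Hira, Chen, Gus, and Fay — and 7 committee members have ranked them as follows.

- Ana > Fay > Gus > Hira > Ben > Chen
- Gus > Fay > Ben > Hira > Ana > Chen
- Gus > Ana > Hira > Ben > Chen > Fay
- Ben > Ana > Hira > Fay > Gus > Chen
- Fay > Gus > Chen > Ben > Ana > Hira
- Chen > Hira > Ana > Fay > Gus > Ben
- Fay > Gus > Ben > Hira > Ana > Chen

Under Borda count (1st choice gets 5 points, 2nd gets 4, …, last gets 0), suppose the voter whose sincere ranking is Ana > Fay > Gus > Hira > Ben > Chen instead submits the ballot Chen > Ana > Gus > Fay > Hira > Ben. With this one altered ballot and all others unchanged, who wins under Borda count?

Borda totals with the altered ballot: Ana 18, Ben 15, Hira 15, Chen 14, Gus 23, Fay 20.
The winner is unchanged: still Gus.

Gus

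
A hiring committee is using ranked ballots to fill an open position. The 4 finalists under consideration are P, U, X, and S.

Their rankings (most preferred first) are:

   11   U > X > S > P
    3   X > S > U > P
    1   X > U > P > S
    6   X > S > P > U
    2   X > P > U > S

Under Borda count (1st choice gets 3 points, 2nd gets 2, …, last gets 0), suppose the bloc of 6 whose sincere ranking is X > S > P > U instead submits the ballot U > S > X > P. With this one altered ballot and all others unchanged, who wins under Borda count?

Borda totals with the altered ballot: P 5, U 58, X 46, S 29.
The switch changes the winner from X to U.

U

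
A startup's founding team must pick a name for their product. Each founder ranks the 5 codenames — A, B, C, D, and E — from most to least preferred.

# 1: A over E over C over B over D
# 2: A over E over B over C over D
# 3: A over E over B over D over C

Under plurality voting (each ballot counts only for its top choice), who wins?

A

First-place vote totals:
  A: 3
  B: 0
  C: 0
  D: 0
  E: 0
A has the most first-place votes.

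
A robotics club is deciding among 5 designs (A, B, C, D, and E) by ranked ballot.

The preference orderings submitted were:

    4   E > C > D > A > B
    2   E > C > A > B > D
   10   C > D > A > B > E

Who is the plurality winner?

C

First-place vote totals:
  A: 0
  B: 0
  C: 10
  D: 0
  E: 6
C has the most first-place votes.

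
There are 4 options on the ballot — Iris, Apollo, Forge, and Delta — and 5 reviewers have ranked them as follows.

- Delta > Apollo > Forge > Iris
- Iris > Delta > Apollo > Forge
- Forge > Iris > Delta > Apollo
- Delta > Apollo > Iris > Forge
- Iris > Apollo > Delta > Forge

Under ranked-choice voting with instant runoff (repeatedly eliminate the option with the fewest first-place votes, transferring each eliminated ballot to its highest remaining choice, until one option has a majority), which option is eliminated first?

Apollo

Round 1: Iris 2, Delta 2, Forge 1, Apollo 0. Apollo has the fewest and is eliminated.
Round 2: Iris 2, Delta 2, Forge 1. Forge has the fewest and is eliminated.
Round 3: Iris 3, Delta 2. Iris has a majority.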